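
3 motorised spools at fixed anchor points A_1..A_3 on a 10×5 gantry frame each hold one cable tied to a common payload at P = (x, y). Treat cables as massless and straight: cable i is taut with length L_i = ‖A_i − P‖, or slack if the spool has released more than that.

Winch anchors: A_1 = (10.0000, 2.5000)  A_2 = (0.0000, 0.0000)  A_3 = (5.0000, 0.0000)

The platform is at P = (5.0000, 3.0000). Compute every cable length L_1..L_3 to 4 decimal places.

(5.0249, 5.8310, 3.0000)

cable 1: Δx=5.0000, Δy=-0.5000; L_1 = √(Δx²+Δy²) = 5.0249
cable 2: Δx=-5.0000, Δy=-3.0000; L_2 = √(Δx²+Δy²) = 5.8310
cable 3: Δx=0.0000, Δy=-3.0000; L_3 = √(Δx²+Δy²) = 3.0000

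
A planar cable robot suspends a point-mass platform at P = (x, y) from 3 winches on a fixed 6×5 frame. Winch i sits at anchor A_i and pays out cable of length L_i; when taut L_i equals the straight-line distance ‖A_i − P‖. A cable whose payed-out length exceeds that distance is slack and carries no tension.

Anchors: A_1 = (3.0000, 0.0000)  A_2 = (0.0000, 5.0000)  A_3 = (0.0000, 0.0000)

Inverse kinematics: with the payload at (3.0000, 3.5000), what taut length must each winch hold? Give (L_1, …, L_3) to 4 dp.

L_1: Δ = A_1−P = (0.0000, -3.5000) → ‖Δ‖ = √12.2500 = 3.5000
L_2: Δ = A_2−P = (-3.0000, 1.5000) → ‖Δ‖ = √11.2500 = 3.3541
L_3: Δ = A_3−P = (-3.0000, -3.5000) → ‖Δ‖ = √21.2500 = 4.6098

(3.5000, 3.3541, 4.6098)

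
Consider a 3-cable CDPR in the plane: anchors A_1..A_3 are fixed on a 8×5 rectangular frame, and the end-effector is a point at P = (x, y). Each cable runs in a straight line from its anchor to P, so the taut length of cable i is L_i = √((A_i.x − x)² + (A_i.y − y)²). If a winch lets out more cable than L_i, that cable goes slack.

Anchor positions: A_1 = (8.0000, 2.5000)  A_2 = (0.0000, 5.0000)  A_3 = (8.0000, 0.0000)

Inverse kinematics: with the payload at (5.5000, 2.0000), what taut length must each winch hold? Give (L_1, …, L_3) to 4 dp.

(2.5495, 6.2650, 3.2016)

cable 1: Δx=2.5000, Δy=0.5000; L_1 = √(Δx²+Δy²) = 2.5495
cable 2: Δx=-5.5000, Δy=3.0000; L_2 = √(Δx²+Δy²) = 6.2650
cable 3: Δx=2.5000, Δy=-2.0000; L_3 = √(Δx²+Δy²) = 3.2016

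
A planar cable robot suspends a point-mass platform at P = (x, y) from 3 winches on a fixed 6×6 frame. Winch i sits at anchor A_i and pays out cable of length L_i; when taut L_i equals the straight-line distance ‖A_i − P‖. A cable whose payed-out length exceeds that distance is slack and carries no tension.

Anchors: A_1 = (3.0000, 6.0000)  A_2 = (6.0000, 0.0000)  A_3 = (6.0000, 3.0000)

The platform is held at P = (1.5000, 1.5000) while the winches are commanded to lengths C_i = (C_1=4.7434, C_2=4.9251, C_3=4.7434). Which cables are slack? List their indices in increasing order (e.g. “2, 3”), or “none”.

i=1: geometric 4.7434 vs commanded 4.7434 ⇒ taut
i=2: geometric 4.7434 vs commanded 4.9251 ⇒ slack
i=3: geometric 4.7434 vs commanded 4.7434 ⇒ taut

2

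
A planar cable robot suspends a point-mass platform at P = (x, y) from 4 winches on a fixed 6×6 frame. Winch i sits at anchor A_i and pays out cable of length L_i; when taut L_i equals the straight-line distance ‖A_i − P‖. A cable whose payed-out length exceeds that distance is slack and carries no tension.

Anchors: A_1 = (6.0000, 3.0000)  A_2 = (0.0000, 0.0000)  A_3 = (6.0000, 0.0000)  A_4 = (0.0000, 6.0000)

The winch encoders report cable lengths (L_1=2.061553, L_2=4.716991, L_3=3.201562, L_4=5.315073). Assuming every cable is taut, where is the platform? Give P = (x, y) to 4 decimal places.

(4.0000, 2.5000)

circle eqns → linear via eq_j − eq_1; set c_j = A_j·A_j − L_j²
c_1 = 36.0000+9.0000−4.2500 = 40.7500
12.0000·x + 6.0000·y = c_1−c_2 = 63.0000
0.0000·x + 6.0000·y = c_1−c_3 = 15.0000
12.0000·x − 6.0000·y = c_1−c_4 = 33.0000
solve first two rows → x=4.0000, y=2.5000
check cable 4: ‖A_4−P‖² = 28.2500 ≈ L_4² = 28.2500 ✓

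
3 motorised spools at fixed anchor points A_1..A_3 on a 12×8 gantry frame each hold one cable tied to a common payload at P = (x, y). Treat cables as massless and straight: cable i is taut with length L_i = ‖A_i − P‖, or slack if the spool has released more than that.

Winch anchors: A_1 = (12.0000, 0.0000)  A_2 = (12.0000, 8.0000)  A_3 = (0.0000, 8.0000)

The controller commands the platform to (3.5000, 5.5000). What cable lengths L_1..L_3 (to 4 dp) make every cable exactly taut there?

cable 1: Δx=8.5000, Δy=-5.5000; L_1 = √(Δx²+Δy²) = 10.1242
cable 2: Δx=8.5000, Δy=2.5000; L_2 = √(Δx²+Δy²) = 8.8600
cable 3: Δx=-3.5000, Δy=2.5000; L_3 = √(Δx²+Δy²) = 4.3012

(10.1242, 8.8600, 4.3012)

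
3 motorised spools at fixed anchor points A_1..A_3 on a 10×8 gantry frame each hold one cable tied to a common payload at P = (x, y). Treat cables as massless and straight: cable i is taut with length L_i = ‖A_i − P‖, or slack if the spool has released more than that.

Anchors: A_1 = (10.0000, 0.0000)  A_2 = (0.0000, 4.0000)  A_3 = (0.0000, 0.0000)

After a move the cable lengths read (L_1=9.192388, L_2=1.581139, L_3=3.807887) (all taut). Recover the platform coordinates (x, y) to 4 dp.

(1.5000, 3.5000)

each cable: (A_i−P)·(A_i−P) = L_i²; let k_i = ‖A_i‖²−L_i²
k_1 = 100.0000+0.0000−84.5000 = 15.5000
row 1: 20.0000x − 8.0000y = 2.0000  (k_2=13.5000)
row 2: 20.0000x + 0.0000y = 30.0000  (k_3=-14.5000)
Cramer on rows 1–2 → x = 1.5000, y = 3.5000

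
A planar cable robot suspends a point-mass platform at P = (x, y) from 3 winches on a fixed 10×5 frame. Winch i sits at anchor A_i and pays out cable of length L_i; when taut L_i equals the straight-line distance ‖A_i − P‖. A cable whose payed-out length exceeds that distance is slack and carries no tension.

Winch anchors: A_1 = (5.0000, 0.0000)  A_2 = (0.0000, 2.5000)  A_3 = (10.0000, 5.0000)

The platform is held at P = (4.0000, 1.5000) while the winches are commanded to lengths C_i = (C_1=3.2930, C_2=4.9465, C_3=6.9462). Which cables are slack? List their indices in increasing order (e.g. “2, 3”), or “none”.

1, 2

cable 1: L_1 = ‖A_1−P‖ = 1.8028;  C_1 = 3.2930 → slack
cable 2: L_2 = ‖A_2−P‖ = 4.1231;  C_2 = 4.9465 → slack
cable 3: L_3 = ‖A_3−P‖ = 6.9462;  C_3 = 6.9462 → taut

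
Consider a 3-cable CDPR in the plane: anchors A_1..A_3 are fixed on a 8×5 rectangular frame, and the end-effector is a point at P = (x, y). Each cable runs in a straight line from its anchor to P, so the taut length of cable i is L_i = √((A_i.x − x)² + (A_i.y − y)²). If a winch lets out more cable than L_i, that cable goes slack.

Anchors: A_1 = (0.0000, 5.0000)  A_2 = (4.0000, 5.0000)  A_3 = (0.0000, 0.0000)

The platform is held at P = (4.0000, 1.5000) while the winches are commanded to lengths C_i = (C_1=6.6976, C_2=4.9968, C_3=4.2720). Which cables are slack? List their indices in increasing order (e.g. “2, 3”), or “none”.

i=1: geometric 5.3151 vs commanded 6.6976 ⇒ slack
i=2: geometric 3.5000 vs commanded 4.9968 ⇒ slack
i=3: geometric 4.2720 vs commanded 4.2720 ⇒ taut

1, 2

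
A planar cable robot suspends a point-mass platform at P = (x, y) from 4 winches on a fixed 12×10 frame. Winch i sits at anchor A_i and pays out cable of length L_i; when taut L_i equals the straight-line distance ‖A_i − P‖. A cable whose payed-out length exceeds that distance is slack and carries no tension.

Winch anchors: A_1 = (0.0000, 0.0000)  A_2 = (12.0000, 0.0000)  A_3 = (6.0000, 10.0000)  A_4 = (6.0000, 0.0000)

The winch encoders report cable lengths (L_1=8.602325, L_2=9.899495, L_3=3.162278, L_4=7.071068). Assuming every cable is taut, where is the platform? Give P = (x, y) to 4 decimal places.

(5.0000, 7.0000)

expand ‖A_i−P‖²=L_i² and subtract eq 1 (c_i ≔ ‖A_i‖²−L_i²)
c_1 = 0.0000+0.0000−74.0000 = -74.0000
eq1−eq2 → [-24.0000  0.0000]·P = -120.0000
eq1−eq3 → [-12.0000  -20.0000]·P = -200.0000
eq1−eq4 → [-12.0000  0.0000]·P = -60.0000
2×2 solve → P = (5.0000, 7.0000)
check cable 4: ‖A_4−P‖² = 50.0000 ≈ L_4² = 50.0000 ✓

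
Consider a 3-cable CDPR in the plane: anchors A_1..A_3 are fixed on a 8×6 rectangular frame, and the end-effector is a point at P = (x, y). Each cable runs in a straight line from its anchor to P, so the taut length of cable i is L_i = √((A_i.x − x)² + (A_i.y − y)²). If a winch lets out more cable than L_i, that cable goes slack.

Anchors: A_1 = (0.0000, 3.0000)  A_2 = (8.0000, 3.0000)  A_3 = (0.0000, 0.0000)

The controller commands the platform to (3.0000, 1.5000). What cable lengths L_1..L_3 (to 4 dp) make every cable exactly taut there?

L_1: Δ = A_1−P = (-3.0000, 1.5000) → ‖Δ‖ = √11.2500 = 3.3541
L_2: Δ = A_2−P = (5.0000, 1.5000) → ‖Δ‖ = √27.2500 = 5.2202
L_3: Δ = A_3−P = (-3.0000, -1.5000) → ‖Δ‖ = √11.2500 = 3.3541

(3.3541, 5.2202, 3.3541)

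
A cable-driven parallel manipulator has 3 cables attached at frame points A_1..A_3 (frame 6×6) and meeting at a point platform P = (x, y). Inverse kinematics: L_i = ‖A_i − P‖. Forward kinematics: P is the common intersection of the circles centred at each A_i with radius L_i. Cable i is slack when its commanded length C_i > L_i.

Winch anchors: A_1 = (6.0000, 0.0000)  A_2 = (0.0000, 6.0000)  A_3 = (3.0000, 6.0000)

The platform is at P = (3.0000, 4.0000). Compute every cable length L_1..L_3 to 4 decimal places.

(5.0000, 3.6056, 2.0000)

cable 1: Δx=3.0000, Δy=-4.0000; L_1 = √(Δx²+Δy²) = 5.0000
cable 2: Δx=-3.0000, Δy=2.0000; L_2 = √(Δx²+Δy²) = 3.6056
cable 3: Δx=0.0000, Δy=2.0000; L_3 = √(Δx²+Δy²) = 2.0000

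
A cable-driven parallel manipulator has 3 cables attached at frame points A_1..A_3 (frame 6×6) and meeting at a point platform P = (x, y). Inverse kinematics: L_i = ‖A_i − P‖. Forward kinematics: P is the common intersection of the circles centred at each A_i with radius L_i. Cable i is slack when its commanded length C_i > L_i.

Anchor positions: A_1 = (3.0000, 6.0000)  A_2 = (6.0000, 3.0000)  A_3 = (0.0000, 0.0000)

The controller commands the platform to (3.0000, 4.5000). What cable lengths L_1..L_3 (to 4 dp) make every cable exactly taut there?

L_1: Δ = A_1−P = (0.0000, 1.5000) → ‖Δ‖ = √2.2500 = 1.5000
L_2: Δ = A_2−P = (3.0000, -1.5000) → ‖Δ‖ = √11.2500 = 3.3541
L_3: Δ = A_3−P = (-3.0000, -4.5000) → ‖Δ‖ = √29.2500 = 5.4083

(1.5000, 3.3541, 5.4083)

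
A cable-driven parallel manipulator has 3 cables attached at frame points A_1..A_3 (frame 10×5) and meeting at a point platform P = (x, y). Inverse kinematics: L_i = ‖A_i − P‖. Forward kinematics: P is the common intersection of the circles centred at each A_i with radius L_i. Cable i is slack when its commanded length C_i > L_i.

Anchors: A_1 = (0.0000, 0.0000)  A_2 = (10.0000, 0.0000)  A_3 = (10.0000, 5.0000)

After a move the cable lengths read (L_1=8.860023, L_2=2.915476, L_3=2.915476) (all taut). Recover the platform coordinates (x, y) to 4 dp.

(8.5000, 2.5000)

expand ‖A_i−P‖²=L_i² and subtract eq 1 (c_i ≔ ‖A_i‖²−L_i²)
c_1 = 0.0000+0.0000−78.5000 = -78.5000
eq1−eq2 → [-20.0000  0.0000]·P = -170.0000
eq1−eq3 → [-20.0000  -10.0000]·P = -195.0000
2×2 solve → P = (8.5000, 2.5000)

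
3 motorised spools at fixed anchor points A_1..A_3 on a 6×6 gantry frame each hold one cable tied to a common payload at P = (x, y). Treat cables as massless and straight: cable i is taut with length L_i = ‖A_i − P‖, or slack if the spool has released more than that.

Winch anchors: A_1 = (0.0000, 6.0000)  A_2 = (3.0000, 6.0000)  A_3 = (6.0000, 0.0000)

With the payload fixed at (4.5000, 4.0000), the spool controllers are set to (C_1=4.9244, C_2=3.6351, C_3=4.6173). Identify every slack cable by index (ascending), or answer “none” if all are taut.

cable 1: L_1 = ‖A_1−P‖ = 4.9244;  C_1 = 4.9244 → taut
cable 2: L_2 = ‖A_2−P‖ = 2.5000;  C_2 = 3.6351 → slack
cable 3: L_3 = ‖A_3−P‖ = 4.2720;  C_3 = 4.6173 → slack

2, 3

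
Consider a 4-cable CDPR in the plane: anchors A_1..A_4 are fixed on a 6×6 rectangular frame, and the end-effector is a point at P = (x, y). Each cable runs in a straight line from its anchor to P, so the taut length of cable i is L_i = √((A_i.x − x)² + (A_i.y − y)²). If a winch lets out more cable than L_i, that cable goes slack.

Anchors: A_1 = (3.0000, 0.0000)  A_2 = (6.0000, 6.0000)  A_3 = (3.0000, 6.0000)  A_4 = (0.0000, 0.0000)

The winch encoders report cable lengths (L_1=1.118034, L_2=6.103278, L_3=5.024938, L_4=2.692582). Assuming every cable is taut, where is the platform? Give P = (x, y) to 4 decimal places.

(2.5000, 1.0000)

circle eqns → linear via eq_j − eq_1; set q_j = A_j·A_j − L_j²
q_1 = 9.0000+0.0000−1.2500 = 7.7500
-6.0000·x − 12.0000·y = q_1−q_2 = -27.0000
0.0000·x − 12.0000·y = q_1−q_3 = -12.0000
6.0000·x + 0.0000·y = q_1−q_4 = 15.0000
solve first two rows → x=2.5000, y=1.0000
check cable 4: ‖A_4−P‖² = 7.2500 ≈ L_4² = 7.2500 ✓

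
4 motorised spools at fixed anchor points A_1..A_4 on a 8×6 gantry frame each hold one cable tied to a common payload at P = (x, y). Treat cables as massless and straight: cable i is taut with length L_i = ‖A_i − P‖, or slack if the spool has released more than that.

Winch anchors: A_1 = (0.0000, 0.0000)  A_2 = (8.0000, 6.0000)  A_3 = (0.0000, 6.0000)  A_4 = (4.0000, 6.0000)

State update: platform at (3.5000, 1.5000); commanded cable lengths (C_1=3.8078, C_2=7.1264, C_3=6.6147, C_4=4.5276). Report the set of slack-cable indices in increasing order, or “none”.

cable 1: √((-3.5000)²+(-1.5000)²)=3.8079, C_1=3.8078: taut
cable 2: √((4.5000)²+(4.5000)²)=6.3640, C_2=7.1264: slack
cable 3: √((-3.5000)²+(4.5000)²)=5.7009, C_3=6.6147: slack
cable 4: √((0.5000)²+(4.5000)²)=4.5277, C_4=4.5276: taut

2, 3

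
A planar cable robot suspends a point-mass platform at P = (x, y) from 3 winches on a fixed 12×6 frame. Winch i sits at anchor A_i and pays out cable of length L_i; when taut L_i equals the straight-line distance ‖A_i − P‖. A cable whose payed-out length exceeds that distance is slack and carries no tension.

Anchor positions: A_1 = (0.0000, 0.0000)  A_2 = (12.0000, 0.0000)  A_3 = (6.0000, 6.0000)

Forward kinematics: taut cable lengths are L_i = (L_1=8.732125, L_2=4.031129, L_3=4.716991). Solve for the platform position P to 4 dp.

circle eqns → linear via eq_j − eq_1; set c_j = A_j·A_j − L_j²
c_1 = 0.0000+0.0000−76.2500 = -76.2500
-24.0000·x + 0.0000·y = c_1−c_2 = -204.0000
-12.0000·x − 12.0000·y = c_1−c_3 = -126.0000
solve first two rows → x=8.5000, y=2.0000

(8.5000, 2.0000)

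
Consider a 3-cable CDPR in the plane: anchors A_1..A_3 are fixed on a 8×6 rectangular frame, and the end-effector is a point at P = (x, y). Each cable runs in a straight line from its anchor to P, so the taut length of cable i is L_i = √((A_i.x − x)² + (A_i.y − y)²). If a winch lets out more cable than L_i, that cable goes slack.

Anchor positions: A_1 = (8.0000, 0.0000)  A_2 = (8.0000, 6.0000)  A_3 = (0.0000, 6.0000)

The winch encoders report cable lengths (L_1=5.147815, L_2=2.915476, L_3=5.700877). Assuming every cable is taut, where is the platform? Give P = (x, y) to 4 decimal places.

(5.5000, 4.5000)

each cable: (A_i−P)·(A_i−P) = L_i²; let c_i = ‖A_i‖²−L_i²
c_1 = 64.0000+0.0000−26.5000 = 37.5000
row 1: 0.0000x − 12.0000y = -54.0000  (c_2=91.5000)
row 2: 16.0000x − 12.0000y = 34.0000  (c_3=3.5000)
Cramer on rows 1–2 → x = 5.5000, y = 4.5000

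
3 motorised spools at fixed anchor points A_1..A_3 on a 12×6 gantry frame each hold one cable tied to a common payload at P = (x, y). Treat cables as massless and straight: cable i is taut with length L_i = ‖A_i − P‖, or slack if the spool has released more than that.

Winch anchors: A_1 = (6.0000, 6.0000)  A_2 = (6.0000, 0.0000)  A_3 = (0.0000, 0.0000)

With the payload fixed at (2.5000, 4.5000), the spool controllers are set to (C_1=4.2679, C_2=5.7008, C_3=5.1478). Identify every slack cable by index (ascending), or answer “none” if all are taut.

1

cable 1: L_1 = ‖A_1−P‖ = 3.8079;  C_1 = 4.2679 → slack
cable 2: L_2 = ‖A_2−P‖ = 5.7009;  C_2 = 5.7008 → taut
cable 3: L_3 = ‖A_3−P‖ = 5.1478;  C_3 = 5.1478 → taut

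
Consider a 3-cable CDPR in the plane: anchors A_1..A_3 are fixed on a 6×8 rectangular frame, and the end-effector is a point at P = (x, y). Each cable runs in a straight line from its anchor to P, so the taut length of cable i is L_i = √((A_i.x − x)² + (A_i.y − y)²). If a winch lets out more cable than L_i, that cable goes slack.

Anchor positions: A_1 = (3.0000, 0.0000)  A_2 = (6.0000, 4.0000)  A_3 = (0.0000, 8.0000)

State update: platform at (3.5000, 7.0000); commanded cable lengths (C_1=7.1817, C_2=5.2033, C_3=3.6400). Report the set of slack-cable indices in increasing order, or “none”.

cable 1: √((-0.5000)²+(-7.0000)²)=7.0178, C_1=7.1817: slack
cable 2: √((2.5000)²+(-3.0000)²)=3.9051, C_2=5.2033: slack
cable 3: √((-3.5000)²+(1.0000)²)=3.6401, C_3=3.6400: taut

1, 2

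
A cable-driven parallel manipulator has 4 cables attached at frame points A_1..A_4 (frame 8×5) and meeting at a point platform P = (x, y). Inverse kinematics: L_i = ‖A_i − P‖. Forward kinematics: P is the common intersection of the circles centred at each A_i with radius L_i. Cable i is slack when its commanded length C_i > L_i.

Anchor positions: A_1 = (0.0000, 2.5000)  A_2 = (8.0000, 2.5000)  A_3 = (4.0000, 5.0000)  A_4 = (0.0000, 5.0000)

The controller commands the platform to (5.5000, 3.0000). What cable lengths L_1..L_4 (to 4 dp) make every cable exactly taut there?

(5.5227, 2.5495, 2.5000, 5.8523)

cable 1: Δx=-5.5000, Δy=-0.5000; L_1 = √(Δx²+Δy²) = 5.5227
cable 2: Δx=2.5000, Δy=-0.5000; L_2 = √(Δx²+Δy²) = 2.5495
cable 3: Δx=-1.5000, Δy=2.0000; L_3 = √(Δx²+Δy²) = 2.5000
cable 4: Δx=-5.5000, Δy=2.0000; L_4 = √(Δx²+Δy²) = 5.8523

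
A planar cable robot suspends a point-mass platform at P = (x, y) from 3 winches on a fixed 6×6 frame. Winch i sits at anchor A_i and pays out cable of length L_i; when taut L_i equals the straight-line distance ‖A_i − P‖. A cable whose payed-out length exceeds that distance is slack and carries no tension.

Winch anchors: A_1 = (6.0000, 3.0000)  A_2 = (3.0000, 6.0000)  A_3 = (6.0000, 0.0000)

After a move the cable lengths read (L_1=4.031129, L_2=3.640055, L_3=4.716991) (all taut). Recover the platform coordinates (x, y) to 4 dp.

expand ‖A_i−P‖²=L_i² and subtract eq 1 (k_i ≔ ‖A_i‖²−L_i²)
k_1 = 36.0000+9.0000−16.2500 = 28.7500
eq1−eq2 → [6.0000  -6.0000]·P = -3.0000
eq1−eq3 → [0.0000  6.0000]·P = 15.0000
2×2 solve → P = (2.0000, 2.5000)

(2.0000, 2.5000)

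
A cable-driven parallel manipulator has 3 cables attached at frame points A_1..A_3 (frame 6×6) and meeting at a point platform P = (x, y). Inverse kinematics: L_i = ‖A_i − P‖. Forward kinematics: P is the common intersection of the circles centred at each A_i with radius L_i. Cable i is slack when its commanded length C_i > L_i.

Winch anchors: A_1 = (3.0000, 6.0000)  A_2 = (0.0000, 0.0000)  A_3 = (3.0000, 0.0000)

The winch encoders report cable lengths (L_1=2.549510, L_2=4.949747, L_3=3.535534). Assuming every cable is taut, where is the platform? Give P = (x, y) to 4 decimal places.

(3.5000, 3.5000)

expand ‖A_i−P‖²=L_i² and subtract eq 1 (k_i ≔ ‖A_i‖²−L_i²)
k_1 = 9.0000+36.0000−6.5000 = 38.5000
eq1−eq2 → [6.0000  12.0000]·P = 63.0000
eq1−eq3 → [0.0000  12.0000]·P = 42.0000
2×2 solve → P = (3.5000, 3.5000)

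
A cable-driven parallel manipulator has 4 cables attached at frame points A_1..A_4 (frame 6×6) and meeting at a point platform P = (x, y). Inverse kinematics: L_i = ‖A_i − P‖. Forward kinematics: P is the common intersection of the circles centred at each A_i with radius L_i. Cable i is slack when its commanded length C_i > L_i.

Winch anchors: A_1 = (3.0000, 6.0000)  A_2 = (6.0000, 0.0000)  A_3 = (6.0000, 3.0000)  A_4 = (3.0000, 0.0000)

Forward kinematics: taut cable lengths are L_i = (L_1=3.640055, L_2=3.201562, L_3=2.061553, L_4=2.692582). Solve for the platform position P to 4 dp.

(4.0000, 2.5000)

each cable: (A_i−P)·(A_i−P) = L_i²; let k_i = ‖A_i‖²−L_i²
k_1 = 9.0000+36.0000−13.2500 = 31.7500
row 1: -6.0000x + 12.0000y = 6.0000  (k_2=25.7500)
row 2: -6.0000x + 6.0000y = -9.0000  (k_3=40.7500)
row 3: 0.0000x + 12.0000y = 30.0000  (k_4=1.7500)
Cramer on rows 1–2 → x = 4.0000, y = 2.5000
check cable 4: ‖A_4−P‖² = 7.2500 ≈ L_4² = 7.2500 ✓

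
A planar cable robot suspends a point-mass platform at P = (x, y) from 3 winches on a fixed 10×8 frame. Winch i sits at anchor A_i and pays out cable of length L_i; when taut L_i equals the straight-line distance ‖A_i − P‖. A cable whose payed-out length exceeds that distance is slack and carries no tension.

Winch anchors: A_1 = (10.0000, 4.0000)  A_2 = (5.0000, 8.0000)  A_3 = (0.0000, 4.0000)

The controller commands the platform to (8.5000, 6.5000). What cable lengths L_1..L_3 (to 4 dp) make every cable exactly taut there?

L_1: Δ = A_1−P = (1.5000, -2.5000) → ‖Δ‖ = √8.5000 = 2.9155
L_2: Δ = A_2−P = (-3.5000, 1.5000) → ‖Δ‖ = √14.5000 = 3.8079
L_3: Δ = A_3−P = (-8.5000, -2.5000) → ‖Δ‖ = √78.5000 = 8.8600

(2.9155, 3.8079, 8.8600)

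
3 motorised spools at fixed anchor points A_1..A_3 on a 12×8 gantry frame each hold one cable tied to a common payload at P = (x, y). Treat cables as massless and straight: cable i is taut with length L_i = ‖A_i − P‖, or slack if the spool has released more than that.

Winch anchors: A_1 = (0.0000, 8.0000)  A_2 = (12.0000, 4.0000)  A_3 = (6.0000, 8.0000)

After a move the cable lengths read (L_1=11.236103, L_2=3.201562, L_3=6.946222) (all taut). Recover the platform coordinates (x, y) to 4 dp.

(9.5000, 2.0000)

circle eqns → linear via eq_j − eq_1; set c_j = A_j·A_j − L_j²
c_1 = 0.0000+64.0000−126.2500 = -62.2500
-24.0000·x + 8.0000·y = c_1−c_2 = -212.0000
-12.0000·x + 0.0000·y = c_1−c_3 = -114.0000
solve first two rows → x=9.5000, y=2.0000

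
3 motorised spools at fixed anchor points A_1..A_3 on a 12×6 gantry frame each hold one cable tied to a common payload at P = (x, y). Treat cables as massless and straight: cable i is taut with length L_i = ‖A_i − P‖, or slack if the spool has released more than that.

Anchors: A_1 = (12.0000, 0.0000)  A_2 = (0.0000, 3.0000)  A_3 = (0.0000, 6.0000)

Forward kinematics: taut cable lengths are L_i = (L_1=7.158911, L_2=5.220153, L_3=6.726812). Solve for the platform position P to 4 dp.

expand ‖A_i−P‖²=L_i² and subtract eq 1 (c_i ≔ ‖A_i‖²−L_i²)
c_1 = 144.0000+0.0000−51.2500 = 92.7500
eq1−eq2 → [24.0000  -6.0000]·P = 111.0000
eq1−eq3 → [24.0000  -12.0000]·P = 102.0000
2×2 solve → P = (5.0000, 1.5000)

(5.0000, 1.5000)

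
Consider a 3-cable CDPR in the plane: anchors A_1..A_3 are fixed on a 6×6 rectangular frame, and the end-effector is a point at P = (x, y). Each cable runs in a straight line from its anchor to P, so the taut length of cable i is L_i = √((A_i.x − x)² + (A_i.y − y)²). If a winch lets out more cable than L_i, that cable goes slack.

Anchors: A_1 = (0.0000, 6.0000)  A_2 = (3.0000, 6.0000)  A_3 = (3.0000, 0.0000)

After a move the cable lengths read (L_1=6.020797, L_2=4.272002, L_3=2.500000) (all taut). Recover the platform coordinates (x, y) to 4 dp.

circle eqns → linear via eq_j − eq_1; set c_j = A_j·A_j − L_j²
c_1 = 0.0000+36.0000−36.2500 = -0.2500
-6.0000·x + 0.0000·y = c_1−c_2 = -27.0000
-6.0000·x + 12.0000·y = c_1−c_3 = -3.0000
solve first two rows → x=4.5000, y=2.0000

(4.5000, 2.0000)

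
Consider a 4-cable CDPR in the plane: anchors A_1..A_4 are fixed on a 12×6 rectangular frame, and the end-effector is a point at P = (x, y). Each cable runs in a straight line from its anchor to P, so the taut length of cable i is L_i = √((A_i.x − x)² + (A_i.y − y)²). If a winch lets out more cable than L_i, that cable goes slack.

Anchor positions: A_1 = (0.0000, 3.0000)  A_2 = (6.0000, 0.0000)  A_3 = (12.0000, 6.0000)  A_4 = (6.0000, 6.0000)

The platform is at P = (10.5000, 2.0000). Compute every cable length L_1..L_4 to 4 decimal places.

(10.5475, 4.9244, 4.2720, 6.0208)

cable 1: Δx=-10.5000, Δy=1.0000; L_1 = √(Δx²+Δy²) = 10.5475
cable 2: Δx=-4.5000, Δy=-2.0000; L_2 = √(Δx²+Δy²) = 4.9244
cable 3: Δx=1.5000, Δy=4.0000; L_3 = √(Δx²+Δy²) = 4.2720
cable 4: Δx=-4.5000, Δy=4.0000; L_4 = √(Δx²+Δy²) = 6.0208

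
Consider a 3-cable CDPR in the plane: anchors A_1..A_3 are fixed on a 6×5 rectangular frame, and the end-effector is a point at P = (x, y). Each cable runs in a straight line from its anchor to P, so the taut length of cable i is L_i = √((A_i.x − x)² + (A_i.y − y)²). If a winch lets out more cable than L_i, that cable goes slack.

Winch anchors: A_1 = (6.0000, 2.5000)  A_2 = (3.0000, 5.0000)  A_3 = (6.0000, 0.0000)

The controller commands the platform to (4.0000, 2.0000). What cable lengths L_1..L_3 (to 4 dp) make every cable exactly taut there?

L_1: Δ = A_1−P = (2.0000, 0.5000) → ‖Δ‖ = √4.2500 = 2.0616
L_2: Δ = A_2−P = (-1.0000, 3.0000) → ‖Δ‖ = √10.0000 = 3.1623
L_3: Δ = A_3−P = (2.0000, -2.0000) → ‖Δ‖ = √8.0000 = 2.8284

(2.0616, 3.1623, 2.8284)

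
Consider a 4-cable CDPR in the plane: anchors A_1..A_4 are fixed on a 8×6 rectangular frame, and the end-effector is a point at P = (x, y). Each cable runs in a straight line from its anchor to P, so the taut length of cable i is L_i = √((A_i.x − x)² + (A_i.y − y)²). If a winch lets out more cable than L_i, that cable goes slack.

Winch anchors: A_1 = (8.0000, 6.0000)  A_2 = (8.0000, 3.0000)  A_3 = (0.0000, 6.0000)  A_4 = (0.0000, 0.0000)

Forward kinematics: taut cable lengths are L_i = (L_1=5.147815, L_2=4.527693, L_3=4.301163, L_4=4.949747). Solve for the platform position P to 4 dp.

expand ‖A_i−P‖²=L_i² and subtract eq 1 (q_i ≔ ‖A_i‖²−L_i²)
q_1 = 64.0000+36.0000−26.5000 = 73.5000
eq1−eq2 → [0.0000  6.0000]·P = 21.0000
eq1−eq3 → [16.0000  0.0000]·P = 56.0000
eq1−eq4 → [16.0000  12.0000]·P = 98.0000
2×2 solve → P = (3.5000, 3.5000)
check cable 4: ‖A_4−P‖² = 24.5000 ≈ L_4² = 24.5000 ✓

(3.5000, 3.5000)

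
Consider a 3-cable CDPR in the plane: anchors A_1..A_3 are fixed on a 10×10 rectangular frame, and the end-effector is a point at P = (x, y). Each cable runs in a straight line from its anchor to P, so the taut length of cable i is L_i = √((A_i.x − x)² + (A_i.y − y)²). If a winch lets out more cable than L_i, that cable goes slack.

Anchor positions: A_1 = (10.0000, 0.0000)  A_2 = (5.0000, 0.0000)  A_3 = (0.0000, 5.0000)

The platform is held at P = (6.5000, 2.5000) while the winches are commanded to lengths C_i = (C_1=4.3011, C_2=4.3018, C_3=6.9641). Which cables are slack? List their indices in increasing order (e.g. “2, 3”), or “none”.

cable 1: √((3.5000)²+(-2.5000)²)=4.3012, C_1=4.3011: taut
cable 2: √((-1.5000)²+(-2.5000)²)=2.9155, C_2=4.3018: slack
cable 3: √((-6.5000)²+(2.5000)²)=6.9642, C_3=6.9641: taut

2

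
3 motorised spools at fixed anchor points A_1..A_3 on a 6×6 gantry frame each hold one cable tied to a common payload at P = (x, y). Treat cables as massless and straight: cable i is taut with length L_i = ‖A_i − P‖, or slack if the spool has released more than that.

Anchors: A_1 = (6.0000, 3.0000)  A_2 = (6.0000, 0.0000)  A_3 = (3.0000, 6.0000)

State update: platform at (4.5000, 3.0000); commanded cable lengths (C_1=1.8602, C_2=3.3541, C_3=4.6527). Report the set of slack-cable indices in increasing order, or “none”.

cable 1: √((1.5000)²+(0.0000)²)=1.5000, C_1=1.8602: slack
cable 2: √((1.5000)²+(-3.0000)²)=3.3541, C_2=3.3541: taut
cable 3: √((-1.5000)²+(3.0000)²)=3.3541, C_3=4.6527: slack

1, 3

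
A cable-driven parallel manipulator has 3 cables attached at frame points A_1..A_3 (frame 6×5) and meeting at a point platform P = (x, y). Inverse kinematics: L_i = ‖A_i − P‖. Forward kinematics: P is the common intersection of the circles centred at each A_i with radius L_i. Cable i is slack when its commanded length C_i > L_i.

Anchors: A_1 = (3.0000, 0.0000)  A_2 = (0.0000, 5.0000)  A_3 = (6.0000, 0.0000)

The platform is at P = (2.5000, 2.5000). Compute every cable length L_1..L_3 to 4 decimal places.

L_1: Δ = A_1−P = (0.5000, -2.5000) → ‖Δ‖ = √6.5000 = 2.5495
L_2: Δ = A_2−P = (-2.5000, 2.5000) → ‖Δ‖ = √12.5000 = 3.5355
L_3: Δ = A_3−P = (3.5000, -2.5000) → ‖Δ‖ = √18.5000 = 4.3012

(2.5495, 3.5355, 4.3012)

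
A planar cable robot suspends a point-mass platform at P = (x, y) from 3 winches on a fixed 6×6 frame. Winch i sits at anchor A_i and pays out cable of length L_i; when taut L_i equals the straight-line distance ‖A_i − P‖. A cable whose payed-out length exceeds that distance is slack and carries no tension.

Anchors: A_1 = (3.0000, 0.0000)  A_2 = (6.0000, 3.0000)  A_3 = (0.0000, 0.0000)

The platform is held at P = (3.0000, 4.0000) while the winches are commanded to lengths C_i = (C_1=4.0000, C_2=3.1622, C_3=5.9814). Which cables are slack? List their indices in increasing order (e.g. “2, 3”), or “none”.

i=1: geometric 4.0000 vs commanded 4.0000 ⇒ taut
i=2: geometric 3.1623 vs commanded 3.1622 ⇒ taut
i=3: geometric 5.0000 vs commanded 5.9814 ⇒ slack

3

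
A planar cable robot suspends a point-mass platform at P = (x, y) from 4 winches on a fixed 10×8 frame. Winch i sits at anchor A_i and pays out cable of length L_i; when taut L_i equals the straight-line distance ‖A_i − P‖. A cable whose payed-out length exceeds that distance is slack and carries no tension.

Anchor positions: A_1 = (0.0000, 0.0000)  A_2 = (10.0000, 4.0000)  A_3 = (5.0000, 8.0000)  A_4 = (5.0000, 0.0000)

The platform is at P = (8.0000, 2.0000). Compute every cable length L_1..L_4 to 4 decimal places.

(8.2462, 2.8284, 6.7082, 3.6056)

cable 1: Δx=-8.0000, Δy=-2.0000; L_1 = √(Δx²+Δy²) = 8.2462
cable 2: Δx=2.0000, Δy=2.0000; L_2 = √(Δx²+Δy²) = 2.8284
cable 3: Δx=-3.0000, Δy=6.0000; L_3 = √(Δx²+Δy²) = 6.7082
cable 4: Δx=-3.0000, Δy=-2.0000; L_4 = √(Δx²+Δy²) = 3.6056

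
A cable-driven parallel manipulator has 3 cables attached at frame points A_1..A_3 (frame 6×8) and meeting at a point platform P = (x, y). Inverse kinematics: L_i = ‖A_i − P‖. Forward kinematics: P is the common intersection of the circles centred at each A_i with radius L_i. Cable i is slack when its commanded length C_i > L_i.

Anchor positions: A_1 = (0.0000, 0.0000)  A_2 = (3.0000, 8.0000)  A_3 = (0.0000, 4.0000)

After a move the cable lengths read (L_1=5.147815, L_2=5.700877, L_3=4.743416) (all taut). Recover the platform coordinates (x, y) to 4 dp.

(4.5000, 2.5000)

expand ‖A_i−P‖²=L_i² and subtract eq 1 (k_i ≔ ‖A_i‖²−L_i²)
k_1 = 0.0000+0.0000−26.5000 = -26.5000
eq1−eq2 → [-6.0000  -16.0000]·P = -67.0000
eq1−eq3 → [0.0000  -8.0000]·P = -20.0000
2×2 solve → P = (4.5000, 2.5000)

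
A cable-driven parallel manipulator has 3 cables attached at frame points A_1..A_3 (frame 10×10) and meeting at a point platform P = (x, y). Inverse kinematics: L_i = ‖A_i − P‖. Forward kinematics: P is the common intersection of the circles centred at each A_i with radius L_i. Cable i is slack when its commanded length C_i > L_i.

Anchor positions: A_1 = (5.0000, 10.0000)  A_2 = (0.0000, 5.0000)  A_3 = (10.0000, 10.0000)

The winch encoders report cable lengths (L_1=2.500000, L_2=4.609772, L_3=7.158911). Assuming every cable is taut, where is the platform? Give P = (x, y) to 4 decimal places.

(3.0000, 8.5000)

circle eqns → linear via eq_j − eq_1; set k_j = A_j·A_j − L_j²
k_1 = 25.0000+100.0000−6.2500 = 118.7500
10.0000·x + 10.0000·y = k_1−k_2 = 115.0000
-10.0000·x + 0.0000·y = k_1−k_3 = -30.0000
solve first two rows → x=3.0000, y=8.5000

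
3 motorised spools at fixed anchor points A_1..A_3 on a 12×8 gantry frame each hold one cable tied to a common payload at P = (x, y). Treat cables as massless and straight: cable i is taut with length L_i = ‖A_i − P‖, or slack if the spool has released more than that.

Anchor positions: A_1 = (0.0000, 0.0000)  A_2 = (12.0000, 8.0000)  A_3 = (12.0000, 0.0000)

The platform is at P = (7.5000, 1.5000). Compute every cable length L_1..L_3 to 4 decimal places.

L_1 = √((0.0000−7.5000)² + (0.0000−1.5000)²) = 7.6485
L_2 = √((12.0000−7.5000)² + (8.0000−1.5000)²) = 7.9057
L_3 = √((12.0000−7.5000)² + (0.0000−1.5000)²) = 4.7434

(7.6485, 7.9057, 4.7434)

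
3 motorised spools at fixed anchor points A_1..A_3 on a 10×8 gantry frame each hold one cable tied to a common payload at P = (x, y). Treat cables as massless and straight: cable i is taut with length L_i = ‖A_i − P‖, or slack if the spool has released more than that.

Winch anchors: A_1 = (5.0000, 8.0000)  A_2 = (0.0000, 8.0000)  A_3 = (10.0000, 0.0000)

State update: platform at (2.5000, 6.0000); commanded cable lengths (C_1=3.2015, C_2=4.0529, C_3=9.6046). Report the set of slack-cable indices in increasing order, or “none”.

2

i=1: geometric 3.2016 vs commanded 3.2015 ⇒ taut
i=2: geometric 3.2016 vs commanded 4.0529 ⇒ slack
i=3: geometric 9.6047 vs commanded 9.6046 ⇒ taut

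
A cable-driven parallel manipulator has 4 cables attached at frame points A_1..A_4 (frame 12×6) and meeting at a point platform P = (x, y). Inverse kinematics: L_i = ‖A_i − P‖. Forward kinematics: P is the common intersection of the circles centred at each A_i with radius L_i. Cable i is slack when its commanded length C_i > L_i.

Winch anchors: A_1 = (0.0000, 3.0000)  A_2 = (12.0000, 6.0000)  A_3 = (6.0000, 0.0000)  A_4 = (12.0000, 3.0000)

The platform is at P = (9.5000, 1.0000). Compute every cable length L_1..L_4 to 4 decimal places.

(9.7082, 5.5902, 3.6401, 3.2016)

L_1: Δ = A_1−P = (-9.5000, 2.0000) → ‖Δ‖ = √94.2500 = 9.7082
L_2: Δ = A_2−P = (2.5000, 5.0000) → ‖Δ‖ = √31.2500 = 5.5902
L_3: Δ = A_3−P = (-3.5000, -1.0000) → ‖Δ‖ = √13.2500 = 3.6401
L_4: Δ = A_4−P = (2.5000, 2.0000) → ‖Δ‖ = √10.2500 = 3.2016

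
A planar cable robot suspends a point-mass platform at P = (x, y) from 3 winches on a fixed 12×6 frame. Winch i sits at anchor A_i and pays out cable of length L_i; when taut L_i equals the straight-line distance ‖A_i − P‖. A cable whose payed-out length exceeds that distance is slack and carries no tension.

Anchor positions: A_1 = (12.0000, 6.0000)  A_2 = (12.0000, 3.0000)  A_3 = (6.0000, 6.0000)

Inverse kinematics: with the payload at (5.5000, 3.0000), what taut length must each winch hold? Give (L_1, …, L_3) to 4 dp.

(7.1589, 6.5000, 3.0414)

L_1: Δ = A_1−P = (6.5000, 3.0000) → ‖Δ‖ = √51.2500 = 7.1589
L_2: Δ = A_2−P = (6.5000, 0.0000) → ‖Δ‖ = √42.2500 = 6.5000
L_3: Δ = A_3−P = (0.5000, 3.0000) → ‖Δ‖ = √9.2500 = 3.0414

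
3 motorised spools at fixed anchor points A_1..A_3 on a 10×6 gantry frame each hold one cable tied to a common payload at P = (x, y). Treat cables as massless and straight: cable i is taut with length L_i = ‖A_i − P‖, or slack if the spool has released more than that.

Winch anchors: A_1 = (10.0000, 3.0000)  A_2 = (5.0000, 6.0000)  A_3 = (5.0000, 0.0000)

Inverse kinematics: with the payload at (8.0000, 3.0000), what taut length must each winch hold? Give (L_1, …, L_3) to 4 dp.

L_1 = √((10.0000−8.0000)² + (3.0000−3.0000)²) = 2.0000
L_2 = √((5.0000−8.0000)² + (6.0000−3.0000)²) = 4.2426
L_3 = √((5.0000−8.0000)² + (0.0000−3.0000)²) = 4.2426

(2.0000, 4.2426, 4.2426)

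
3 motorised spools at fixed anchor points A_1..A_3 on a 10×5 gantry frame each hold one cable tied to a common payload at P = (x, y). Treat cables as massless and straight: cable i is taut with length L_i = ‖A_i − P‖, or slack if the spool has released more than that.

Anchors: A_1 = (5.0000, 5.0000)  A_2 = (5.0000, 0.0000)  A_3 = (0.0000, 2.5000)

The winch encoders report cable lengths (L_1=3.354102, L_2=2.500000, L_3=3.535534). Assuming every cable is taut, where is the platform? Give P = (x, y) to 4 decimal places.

(3.5000, 2.0000)

circle eqns → linear via eq_j − eq_1; set c_j = A_j·A_j − L_j²
c_1 = 25.0000+25.0000−11.2500 = 38.7500
0.0000·x + 10.0000·y = c_1−c_2 = 20.0000
10.0000·x + 5.0000·y = c_1−c_3 = 45.0000
solve first two rows → x=3.5000, y=2.0000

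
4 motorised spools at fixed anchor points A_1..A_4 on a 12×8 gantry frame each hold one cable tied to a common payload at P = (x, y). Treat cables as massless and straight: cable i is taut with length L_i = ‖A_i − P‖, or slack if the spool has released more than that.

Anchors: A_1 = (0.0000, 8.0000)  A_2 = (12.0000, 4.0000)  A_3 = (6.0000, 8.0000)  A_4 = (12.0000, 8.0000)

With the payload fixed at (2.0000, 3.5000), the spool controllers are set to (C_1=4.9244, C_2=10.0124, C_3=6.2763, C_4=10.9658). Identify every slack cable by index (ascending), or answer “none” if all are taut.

3

cable 1: √((-2.0000)²+(4.5000)²)=4.9244, C_1=4.9244: taut
cable 2: √((10.0000)²+(0.5000)²)=10.0125, C_2=10.0124: taut
cable 3: √((4.0000)²+(4.5000)²)=6.0208, C_3=6.2763: slack
cable 4: √((10.0000)²+(4.5000)²)=10.9659, C_4=10.9658: taut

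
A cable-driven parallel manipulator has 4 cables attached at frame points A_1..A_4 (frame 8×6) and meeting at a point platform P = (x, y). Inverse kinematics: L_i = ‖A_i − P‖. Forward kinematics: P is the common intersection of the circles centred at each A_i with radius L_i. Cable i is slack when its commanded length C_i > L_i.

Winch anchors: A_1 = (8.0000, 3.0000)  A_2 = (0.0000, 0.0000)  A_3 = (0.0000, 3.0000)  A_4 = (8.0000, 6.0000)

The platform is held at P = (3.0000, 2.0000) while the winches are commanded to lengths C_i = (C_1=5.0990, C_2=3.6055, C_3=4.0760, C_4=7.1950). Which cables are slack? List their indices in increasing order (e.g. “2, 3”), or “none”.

3, 4

cable 1: L_1 = ‖A_1−P‖ = 5.0990;  C_1 = 5.0990 → taut
cable 2: L_2 = ‖A_2−P‖ = 3.6056;  C_2 = 3.6055 → taut
cable 3: L_3 = ‖A_3−P‖ = 3.1623;  C_3 = 4.0760 → slack
cable 4: L_4 = ‖A_4−P‖ = 6.4031;  C_4 = 7.1950 → slack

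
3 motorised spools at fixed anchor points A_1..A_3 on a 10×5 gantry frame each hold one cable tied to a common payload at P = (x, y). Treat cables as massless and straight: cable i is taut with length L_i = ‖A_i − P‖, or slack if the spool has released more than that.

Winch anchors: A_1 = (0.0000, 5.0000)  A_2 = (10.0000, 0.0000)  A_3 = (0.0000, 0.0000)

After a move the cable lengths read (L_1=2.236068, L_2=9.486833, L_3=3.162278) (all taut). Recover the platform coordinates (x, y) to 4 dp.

expand ‖A_i−P‖²=L_i² and subtract eq 1 (c_i ≔ ‖A_i‖²−L_i²)
c_1 = 0.0000+25.0000−5.0000 = 20.0000
eq1−eq2 → [-20.0000  10.0000]·P = 10.0000
eq1−eq3 → [0.0000  10.0000]·P = 30.0000
2×2 solve → P = (1.0000, 3.0000)

(1.0000, 3.0000)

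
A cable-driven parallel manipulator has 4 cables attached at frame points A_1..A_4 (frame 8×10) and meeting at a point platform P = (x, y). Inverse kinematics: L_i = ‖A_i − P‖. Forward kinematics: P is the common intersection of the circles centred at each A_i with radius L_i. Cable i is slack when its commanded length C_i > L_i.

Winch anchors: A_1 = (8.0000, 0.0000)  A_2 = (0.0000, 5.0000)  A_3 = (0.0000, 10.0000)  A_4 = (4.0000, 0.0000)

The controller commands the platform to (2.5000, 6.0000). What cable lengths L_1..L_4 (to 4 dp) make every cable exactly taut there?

(8.1394, 2.6926, 4.7170, 6.1847)

L_1 = √((8.0000−2.5000)² + (0.0000−6.0000)²) = 8.1394
L_2 = √((0.0000−2.5000)² + (5.0000−6.0000)²) = 2.6926
L_3 = √((0.0000−2.5000)² + (10.0000−6.0000)²) = 4.7170
L_4 = √((4.0000−2.5000)² + (0.0000−6.0000)²) = 6.1847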